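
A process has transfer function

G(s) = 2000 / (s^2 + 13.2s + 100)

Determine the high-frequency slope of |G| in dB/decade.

-40 dB/decade

Each pole contributes −20 dB/decade at high frequency; each zero contributes +20 dB/decade.
Net: 0 zero(s) − 2 pole(s) → -40 dB/decade.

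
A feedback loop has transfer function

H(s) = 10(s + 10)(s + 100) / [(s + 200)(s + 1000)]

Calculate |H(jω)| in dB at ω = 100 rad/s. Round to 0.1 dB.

-4.0 dB

At s = jω = j100:
zero (s+10): 10 + j100 → |·| = √(10²+100²) = √10100 ≈ 100.5, ∠ = arctan(100/10) ≈ 84.29°
zero (s+100): 100 + j100 → |·| = √(100²+100²) = √20000 ≈ 141.42, ∠ = arctan(100/100) ≈ 45.00°
pole (s+200): 200 + j100 → |·| = √(200²+100²) = √50000 ≈ 223.61, ∠ = arctan(100/200) ≈ 26.57°
pole (s+1000): 1000 + j100 → |·| = √(1000²+100²) = √1010000 ≈ 1005, ∠ = arctan(100/1000) ≈ 5.71°
|H| = 10 · 14213 / 2.2473e+05 ≈ 0.63245
Gain = 20 log₁₀(0.63245) ≈ -3.98 dB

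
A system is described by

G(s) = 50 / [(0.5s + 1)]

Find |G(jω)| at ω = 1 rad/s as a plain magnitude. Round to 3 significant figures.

At ω = 1 rad/s:
pole (1 + j1·0.5) = 1 + j0.5 → |·| ≈ 1.118, ∠ ≈ 26.57°
|G| = 50 · 1 / (1.118) ≈ 44.723

44.7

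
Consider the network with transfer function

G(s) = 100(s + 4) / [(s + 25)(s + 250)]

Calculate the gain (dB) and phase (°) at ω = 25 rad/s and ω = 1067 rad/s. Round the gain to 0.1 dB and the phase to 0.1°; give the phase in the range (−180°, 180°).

At s = jω = j25:
zero (s+4): 4 + j25 → |·| = √(4²+25²) = √641 ≈ 25.318, ∠ = arctan(25/4) ≈ 80.91°
pole (s+25): 25 + j25 → |·| = √(25²+25²) = √1250 ≈ 35.355, ∠ = arctan(25/25) ≈ 45.00°
pole (s+250): 250 + j25 → |·| = √(250²+25²) = √63125 ≈ 251.25, ∠ = arctan(25/250) ≈ 5.71°
|G| = 100 · 25.318 / 8882.9 ≈ 0.28502
Gain = 20 log₁₀(0.28502) ≈ -10.90 dB
∠G = 80.91° − 50.71° = 30.20°

At s = jω = j1067:
zero (s+4): 4 + j1067 → |·| = √(4²+1067²) = √1138505 ≈ 1067, ∠ = arctan(1067/4) ≈ 89.79°
pole (s+25): 25 + j1067 → |·| = √(25²+1067²) = √1139114 ≈ 1067.3, ∠ = arctan(1067/25) ≈ 88.66°
pole (s+250): 250 + j1067 → |·| = √(250²+1067²) = √1200989 ≈ 1095.9, ∠ = arctan(1067/250) ≈ 76.81°
|G| = 100 · 1067 / 1.1697e+06 ≈ 0.09122
Gain = 20 log₁₀(0.09122) ≈ -20.80 dB
∠G = 89.79° − 165.47° = -75.68°

ω = 25: -10.9 dB, 30.2°; ω = 1067: -20.8 dB, -75.7°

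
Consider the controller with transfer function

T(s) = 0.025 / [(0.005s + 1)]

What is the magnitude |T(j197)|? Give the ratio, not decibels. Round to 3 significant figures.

0.0178

At ω = 197 rad/s:
pole (1 + j197·0.005) = 1 + j0.985 → |·| ≈ 1.4036, ∠ ≈ 44.57°
|T| = 0.025 · 1 / (1.4036) ≈ 0.017811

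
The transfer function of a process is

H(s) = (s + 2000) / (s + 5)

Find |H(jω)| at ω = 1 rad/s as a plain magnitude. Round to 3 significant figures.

392

Substitute s = j1:
Numerator: (j1) + 2000 = 2000 + j1
Denominator: (j1) + 5 = 5 + j1
|N| = √(2000² + 1²) ≈ 2000, ∠N ≈ 0.03°
|D| = √(5² + 1²) ≈ 5.099, ∠D ≈ 11.31°
|H| = 2000 / 5.099 ≈ 392.23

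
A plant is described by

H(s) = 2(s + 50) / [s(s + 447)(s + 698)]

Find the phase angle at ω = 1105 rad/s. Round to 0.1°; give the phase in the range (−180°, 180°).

-128.3°

At s = jω = j1105:
zero (s+50): 50 + j1105 → |·| = √(50²+1105²) = √1223525 ≈ 1106.1, ∠ = arctan(1105/50) ≈ 87.41°
pole (s+447): 447 + j1105 → |·| = √(447²+1105²) = √1420834 ≈ 1192, ∠ = arctan(1105/447) ≈ 67.98°
pole (s+698): 698 + j1105 → |·| = √(698²+1105²) = √1708229 ≈ 1307, ∠ = arctan(1105/698) ≈ 57.72°
pole at origin: |s| = 1105, ∠ = 90.00° (in denominator)
∠H = 87.41° − 215.70° = -128.29°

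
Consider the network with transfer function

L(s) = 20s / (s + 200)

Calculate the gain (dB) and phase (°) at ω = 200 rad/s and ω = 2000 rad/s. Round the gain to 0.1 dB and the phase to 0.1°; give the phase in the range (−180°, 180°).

At s = jω = j200:
zero at origin: s = j200 → |·| = 200, ∠ = 90.00°
pole (s+200): 200 + j200 → |·| = √(200²+200²) = √80000 ≈ 282.84, ∠ = arctan(200/200) ≈ 45.00°
|L| = 20 · 200 / 282.84 ≈ 14.142
Gain = 20 log₁₀(14.142) ≈ 23.01 dB
∠L = 90.00° − 45.00° = 45.00°

At s = jω = j2000:
zero at origin: s = j2000 → |·| = 2000, ∠ = 90.00°
pole (s+200): 200 + j2000 → |·| = √(200²+2000²) = √4040000 ≈ 2010, ∠ = arctan(2000/200) ≈ 84.29°
|L| = 20 · 2000 / 2010 ≈ 19.9
Gain = 20 log₁₀(19.9) ≈ 25.98 dB
∠L = 90.00° − 84.29° = 5.71°

ω = 200: 23.0 dB, 45.0°; ω = 2000: 26.0 dB, 5.7°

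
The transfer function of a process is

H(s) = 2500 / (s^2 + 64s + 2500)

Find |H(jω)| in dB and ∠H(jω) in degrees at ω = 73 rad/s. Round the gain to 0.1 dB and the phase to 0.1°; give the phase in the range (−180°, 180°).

-6.8 dB, -121.2°

At s = jω = j73:
quadratic: (j73)² + 64·j73 + 2500 = -2829 + j4672 → |·| ≈ 5461.8, ∠ ≈ 121.20°
|H| = 2500 / 5461.8 ≈ 0.45772
Gain = 20 log₁₀(0.45772) ≈ -6.79 dB
∠H = 0.00° − 121.20° = -121.20°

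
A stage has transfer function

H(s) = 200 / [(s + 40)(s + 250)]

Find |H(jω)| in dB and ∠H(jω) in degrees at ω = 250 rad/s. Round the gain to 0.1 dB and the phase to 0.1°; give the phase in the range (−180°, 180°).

-53.0 dB, -125.9°

At s = jω = j250:
pole (s+40): 40 + j250 → |·| = √(40²+250²) = √64100 ≈ 253.18, ∠ = arctan(250/40) ≈ 80.91°
pole (s+250): 250 + j250 → |·| = √(250²+250²) = √125000 ≈ 353.55, ∠ = arctan(250/250) ≈ 45.00°
|H| = 200 / 89512 ≈ 0.0022343
Gain = 20 log₁₀(0.0022343) ≈ -53.02 dB
∠H = 0.00° − 125.91° = -125.91°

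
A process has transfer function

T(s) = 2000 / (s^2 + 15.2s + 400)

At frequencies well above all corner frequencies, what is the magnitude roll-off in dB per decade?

Each pole contributes −20 dB/decade at high frequency; each zero contributes +20 dB/decade.
Net: 0 zero(s) − 2 pole(s) → -40 dB/decade.

-40 dB/decade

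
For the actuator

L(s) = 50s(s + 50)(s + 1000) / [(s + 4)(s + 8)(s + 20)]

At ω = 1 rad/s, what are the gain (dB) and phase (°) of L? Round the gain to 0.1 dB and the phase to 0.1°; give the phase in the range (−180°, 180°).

71.5 dB, 67.2°

At s = jω = j1:
zero (s+50): 50 + j1 → |·| = √(50²+1²) = √2501 ≈ 50.01, ∠ = arctan(1/50) ≈ 1.15°
zero (s+1000): 1000 + j1 → |·| = √(1000²+1²) = √1000001 ≈ 1000, ∠ = arctan(1/1000) ≈ 0.06°
zero at origin: s = j1 → |·| = 1, ∠ = 90.00°
pole (s+4): 4 + j1 → |·| = √(4²+1²) = √17 ≈ 4.1231, ∠ = arctan(1/4) ≈ 14.04°
pole (s+8): 8 + j1 → |·| = √(8²+1²) = √65 ≈ 8.0623, ∠ = arctan(1/8) ≈ 7.13°
pole (s+20): 20 + j1 → |·| = √(20²+1²) = √401 ≈ 20.025, ∠ = arctan(1/20) ≈ 2.86°
|L| = 50 · 50010 / 665.66 ≈ 3756.4
Gain = 20 log₁₀(3756.4) ≈ 71.50 dB
∠L = 91.21° − 24.03° = 67.18°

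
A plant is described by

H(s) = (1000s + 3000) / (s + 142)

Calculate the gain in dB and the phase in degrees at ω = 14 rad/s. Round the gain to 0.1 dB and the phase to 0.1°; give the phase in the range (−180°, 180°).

Substitute s = j14:
Numerator: 1000(j14) + 3000 = 3000 + j14000
Denominator: (j14) + 142 = 142 + j14
|N| = √(3000² + 14000²) ≈ 14318, ∠N ≈ 77.91°
|D| = √(142² + 14²) ≈ 142.69, ∠D ≈ 5.63°
|H| = 14318 / 142.69 ≈ 100.34
Gain = 20 log₁₀(100.34) ≈ 40.03 dB
∠H = 77.91° − 5.63° = 72.28°

40.0 dB, 72.3°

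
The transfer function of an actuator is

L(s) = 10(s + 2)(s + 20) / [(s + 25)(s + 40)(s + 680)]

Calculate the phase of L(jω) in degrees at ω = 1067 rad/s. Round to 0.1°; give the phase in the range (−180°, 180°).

At s = jω = j1067:
zero (s+2): 2 + j1067 → |·| = √(2²+1067²) = √1138493 ≈ 1067, ∠ = arctan(1067/2) ≈ 89.89°
zero (s+20): 20 + j1067 → |·| = √(20²+1067²) = √1138889 ≈ 1067.2, ∠ = arctan(1067/20) ≈ 88.93°
pole (s+25): 25 + j1067 → |·| = √(25²+1067²) = √1139114 ≈ 1067.3, ∠ = arctan(1067/25) ≈ 88.66°
pole (s+40): 40 + j1067 → |·| = √(40²+1067²) = √1140089 ≈ 1067.7, ∠ = arctan(1067/40) ≈ 87.85°
pole (s+680): 680 + j1067 → |·| = √(680²+1067²) = √1600889 ≈ 1265.3, ∠ = arctan(1067/680) ≈ 57.49°
∠L = 178.82° − 234.00° = -55.18°

-55.2°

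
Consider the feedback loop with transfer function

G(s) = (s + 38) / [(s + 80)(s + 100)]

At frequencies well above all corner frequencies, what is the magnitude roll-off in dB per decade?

-20 dB/decade

Each pole contributes −20 dB/decade at high frequency; each zero contributes +20 dB/decade.
Net: 1 zero(s) − 2 pole(s) → -20 dB/decade.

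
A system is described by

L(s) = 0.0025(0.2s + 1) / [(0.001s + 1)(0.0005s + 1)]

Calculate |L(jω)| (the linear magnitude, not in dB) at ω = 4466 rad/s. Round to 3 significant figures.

At ω = 4466 rad/s:
zero (1 + j4466·0.2) = 1 + j893.2 → |·| ≈ 893.2, ∠ ≈ 89.94°
pole (1 + j4466·0.001) = 1 + j4.466 → |·| ≈ 4.5766, ∠ ≈ 77.38°
pole (1 + j4466·0.0005) = 1 + j2.233 → |·| ≈ 2.4467, ∠ ≈ 65.88°
|L| = 0.0025 · 893.2 / (4.5766 · 2.4467) ≈ 0.19942

0.199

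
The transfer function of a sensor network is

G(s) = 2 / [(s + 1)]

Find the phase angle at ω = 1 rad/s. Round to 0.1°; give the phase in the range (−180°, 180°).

At ω = 1 rad/s:
pole (1 + j1·1) = 1 + j1 → |·| ≈ 1.4142, ∠ ≈ 45.00°
∠G = (0°) − (45.00°) = -45.00°

-45.0°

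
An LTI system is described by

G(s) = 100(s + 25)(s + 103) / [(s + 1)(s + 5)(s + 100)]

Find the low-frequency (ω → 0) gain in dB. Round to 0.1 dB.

G(0) = 100·25·103 / (1·5·100) = 515
20 log₁₀(515) ≈ 54.24 dB

54.2 dB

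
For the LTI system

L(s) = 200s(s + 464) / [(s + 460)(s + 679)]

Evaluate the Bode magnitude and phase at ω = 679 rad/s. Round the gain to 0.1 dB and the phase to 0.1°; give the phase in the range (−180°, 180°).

43.0 dB, 44.8°

At s = jω = j679:
zero (s+464): 464 + j679 → |·| = √(464²+679²) = √676337 ≈ 822.4, ∠ = arctan(679/464) ≈ 55.65°
zero at origin: s = j679 → |·| = 679, ∠ = 90.00°
pole (s+460): 460 + j679 → |·| = √(460²+679²) = √672641 ≈ 820.15, ∠ = arctan(679/460) ≈ 55.88°
pole (s+679): 679 + j679 → |·| = √(679²+679²) = √922082 ≈ 960.25, ∠ = arctan(679/679) ≈ 45.00°
|L| = 200 · 5.5841e+05 / 7.8755e+05 ≈ 141.81
Gain = 20 log₁₀(141.81) ≈ 43.03 dB
∠L = 145.65° − 100.88° = 44.77°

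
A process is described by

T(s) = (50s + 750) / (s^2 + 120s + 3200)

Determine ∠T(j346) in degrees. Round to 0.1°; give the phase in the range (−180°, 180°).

-72.9°

Substitute s = j346:
Numerator: 50(j346) + 750 = 750 + j17300
Denominator: (j346)^2 + 120(j346) + 3200 = -116516 + j41520
|N| = √(750² + 17300²) ≈ 17316, ∠N ≈ 87.52°
|D| = √(116516² + 41520²) ≈ 1.2369e+05, ∠D ≈ 160.39°
∠T = 87.52° − 160.39° = -72.87°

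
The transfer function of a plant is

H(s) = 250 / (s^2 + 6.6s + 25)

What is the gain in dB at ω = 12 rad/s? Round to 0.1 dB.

4.9 dB

At s = jω = j12:
quadratic: (j12)² + 6.6·j12 + 25 = -119 + j79.2 → |·| ≈ 142.95, ∠ ≈ 146.35°
|H| = 250 / 142.95 ≈ 1.7489
Gain = 20 log₁₀(1.7489) ≈ 4.86 dB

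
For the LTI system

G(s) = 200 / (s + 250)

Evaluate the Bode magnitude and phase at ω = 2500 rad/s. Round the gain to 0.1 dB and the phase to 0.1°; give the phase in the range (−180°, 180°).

Substitute s = j2500:
Numerator: 200 = 200 + j0
Denominator: (j2500) + 250 = 250 + j2500
|N| = √(200² + 0²) ≈ 200, ∠N ≈ 0.00°
|D| = √(250² + 2500²) ≈ 2512.5, ∠D ≈ 84.29°
|G| = 200 / 2512.5 ≈ 0.079602
Gain = 20 log₁₀(0.079602) ≈ -21.98 dB
∠G = 0.00° − 84.29° = -84.29°

-22.0 dB, -84.3°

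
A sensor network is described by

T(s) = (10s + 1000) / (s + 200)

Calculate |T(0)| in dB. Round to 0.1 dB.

T(0) = 1000 / 200 = 5
20 log₁₀(5) ≈ 13.98 dB

14.0 dB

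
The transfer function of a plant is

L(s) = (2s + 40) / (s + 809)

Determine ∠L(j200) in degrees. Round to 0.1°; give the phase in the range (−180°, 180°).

70.4°

Substitute s = j200:
Numerator: 2(j200) + 40 = 40 + j400
Denominator: (j200) + 809 = 809 + j200
|N| = √(40² + 400²) ≈ 402, ∠N ≈ 84.29°
|D| = √(809² + 200²) ≈ 833.36, ∠D ≈ 13.89°
∠L = 84.29° − 13.89° = 70.40°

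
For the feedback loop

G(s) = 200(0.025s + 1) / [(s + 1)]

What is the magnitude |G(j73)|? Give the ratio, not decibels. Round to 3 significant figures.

5.70

At ω = 73 rad/s:
zero (1 + j73·0.025) = 1 + j1.825 → |·| ≈ 2.081, ∠ ≈ 61.28°
pole (1 + j73·1) = 1 + j73 → |·| ≈ 73.007, ∠ ≈ 89.22°
|G| = 200 · 2.081 / (73.007) ≈ 5.7008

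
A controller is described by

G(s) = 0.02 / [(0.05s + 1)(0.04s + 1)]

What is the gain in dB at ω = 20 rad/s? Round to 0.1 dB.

-39.1 dB

At ω = 20 rad/s:
pole (1 + j20·0.05) = 1 + j1 → |·| ≈ 1.4142, ∠ ≈ 45.00°
pole (1 + j20·0.04) = 1 + j0.8 → |·| ≈ 1.2806, ∠ ≈ 38.66°
|G| = 0.02 · 1 / (1.4142 · 1.2806) ≈ 0.011043
Gain = 20 log₁₀(0.011043) ≈ -39.14 dB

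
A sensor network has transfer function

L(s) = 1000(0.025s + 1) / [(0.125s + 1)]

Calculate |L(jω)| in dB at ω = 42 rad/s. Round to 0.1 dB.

48.7 dB

At ω = 42 rad/s:
zero (1 + j42·0.025) = 1 + j1.05 → |·| ≈ 1.45, ∠ ≈ 46.40°
pole (1 + j42·0.125) = 1 + j5.25 → |·| ≈ 5.3444, ∠ ≈ 79.22°
|L| = 1000 · 1.45 / (5.3444) ≈ 271.31
Gain = 20 log₁₀(271.31) ≈ 48.67 dB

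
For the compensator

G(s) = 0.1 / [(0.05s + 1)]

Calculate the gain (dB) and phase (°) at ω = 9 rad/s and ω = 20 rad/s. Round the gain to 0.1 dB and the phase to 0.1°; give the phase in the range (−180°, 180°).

ω = 9: -20.8 dB, -24.2°; ω = 20: -23.0 dB, -45.0°

At ω = 9 rad/s:
pole (1 + j9·0.05) = 1 + j0.45 → |·| ≈ 1.0966, ∠ ≈ 24.23°
|G| = 0.1 · 1 / (1.0966) ≈ 0.091191
Gain = 20 log₁₀(0.091191) ≈ -20.80 dB
∠G = (0°) − (24.23°) = -24.23°

At ω = 20 rad/s:
pole (1 + j20·0.05) = 1 + j1 → |·| ≈ 1.4142, ∠ ≈ 45.00°
|G| = 0.1 · 1 / (1.4142) ≈ 0.070711
Gain = 20 log₁₀(0.070711) ≈ -23.01 dB
∠G = (0°) − (45.00°) = -45.00°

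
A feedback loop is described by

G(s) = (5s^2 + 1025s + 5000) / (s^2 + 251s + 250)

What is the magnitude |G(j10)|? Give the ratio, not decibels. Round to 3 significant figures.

4.45

Substitute s = j10:
Numerator: 5(j10)^2 + 1025(j10) + 5000 = 4500 + j10250
Denominator: (j10)^2 + 251(j10) + 250 = 150 + j2510
|N| = √(4500² + 10250²) ≈ 11194, ∠N ≈ 66.30°
|D| = √(150² + 2510²) ≈ 2514.5, ∠D ≈ 86.58°
|G| = 11194 / 2514.5 ≈ 4.4518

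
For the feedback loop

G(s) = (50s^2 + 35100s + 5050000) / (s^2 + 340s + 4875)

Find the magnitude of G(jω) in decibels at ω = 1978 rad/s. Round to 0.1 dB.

34.2 dB

Substitute s = j1978:
Numerator: 50(j1978)^2 + 35100(j1978) + 5050000 = -190574200 + j69427800
Denominator: (j1978)^2 + 340(j1978) + 4875 = -3907609 + j672520
|N| = √(190574200² + 69427800²) ≈ 2.0283e+08, ∠N ≈ 159.98°
|D| = √(3907609² + 672520²) ≈ 3.9651e+06, ∠D ≈ 170.23°
|G| = 2.0283e+08 / 3.9651e+06 ≈ 51.154
Gain = 20 log₁₀(51.154) ≈ 34.18 dB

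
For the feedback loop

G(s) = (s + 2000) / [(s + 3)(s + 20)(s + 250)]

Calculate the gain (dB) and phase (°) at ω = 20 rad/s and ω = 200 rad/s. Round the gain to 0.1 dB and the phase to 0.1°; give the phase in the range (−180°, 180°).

ω = 20: -37.1 dB, -130.5°; ω = 200: -76.1 dB, 153.6°

At s = jω = j20:
zero (s+2000): 2000 + j20 → |·| = √(2000²+20²) = √4000400 ≈ 2000.1, ∠ = arctan(20/2000) ≈ 0.57°
pole (s+3): 3 + j20 → |·| = √(3²+20²) = √409 ≈ 20.224, ∠ = arctan(20/3) ≈ 81.47°
pole (s+20): 20 + j20 → |·| = √(20²+20²) = √800 ≈ 28.284, ∠ = arctan(20/20) ≈ 45.00°
pole (s+250): 250 + j20 → |·| = √(250²+20²) = √62900 ≈ 250.8, ∠ = arctan(20/250) ≈ 4.57°
|G| = 1 · 2000.1 / 1.4346e+05 ≈ 0.013942
Gain = 20 log₁₀(0.013942) ≈ -37.11 dB
∠G = 0.57° − 131.04° = -130.47°

At s = jω = j200:
zero (s+2000): 2000 + j200 → |·| = √(2000²+200²) = √4040000 ≈ 2010, ∠ = arctan(200/2000) ≈ 5.71°
pole (s+3): 3 + j200 → |·| = √(3²+200²) = √40009 ≈ 200.02, ∠ = arctan(200/3) ≈ 89.14°
pole (s+20): 20 + j200 → |·| = √(20²+200²) = √40400 ≈ 201, ∠ = arctan(200/20) ≈ 84.29°
pole (s+250): 250 + j200 → |·| = √(250²+200²) = √102500 ≈ 320.16, ∠ = arctan(200/250) ≈ 38.66°
|G| = 1 · 2010 / 1.2872e+07 ≈ 0.00015615
Gain = 20 log₁₀(0.00015615) ≈ -76.13 dB
∠G = 5.71° − 212.09° = -206.38° ≡ 153.62° (principal value)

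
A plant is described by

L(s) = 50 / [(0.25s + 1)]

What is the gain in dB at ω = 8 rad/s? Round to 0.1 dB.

At ω = 8 rad/s:
pole (1 + j8·0.25) = 1 + j2 → |·| ≈ 2.2361, ∠ ≈ 63.43°
|L| = 50 · 1 / (2.2361) ≈ 22.36
Gain = 20 log₁₀(22.36) ≈ 26.99 dB

27.0 dB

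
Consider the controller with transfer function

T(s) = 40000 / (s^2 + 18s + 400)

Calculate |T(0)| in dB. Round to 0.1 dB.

40.0 dB

T(0) = 40000 / 400 = 100
20 log₁₀(100) ≈ 40.00 dB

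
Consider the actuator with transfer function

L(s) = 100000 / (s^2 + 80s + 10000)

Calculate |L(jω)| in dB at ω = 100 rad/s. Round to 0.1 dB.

At s = jω = j100:
quadratic: (j100)² + 80·j100 + 10000 = 0 + j8000 → |·| ≈ 8000, ∠ ≈ 90.00°
|L| = 100000 / 8000 ≈ 12.5
Gain = 20 log₁₀(12.5) ≈ 21.94 dB

21.9 dB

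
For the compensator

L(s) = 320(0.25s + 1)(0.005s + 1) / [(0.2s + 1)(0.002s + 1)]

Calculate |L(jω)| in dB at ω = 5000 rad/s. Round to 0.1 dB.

60.0 dB

At ω = 5000 rad/s:
zero (1 + j5000·0.25) = 1 + j1250 → |·| ≈ 1250, ∠ ≈ 89.95°
zero (1 + j5000·0.005) = 1 + j25 → |·| ≈ 25.02, ∠ ≈ 87.71°
pole (1 + j5000·0.2) = 1 + j1000 → |·| ≈ 1000, ∠ ≈ 89.94°
pole (1 + j5000·0.002) = 1 + j10 → |·| ≈ 10.05, ∠ ≈ 84.29°
|L| = 320 · 1250 · 25.02 / (1000 · 10.05) ≈ 995.82
Gain = 20 log₁₀(995.82) ≈ 59.96 dB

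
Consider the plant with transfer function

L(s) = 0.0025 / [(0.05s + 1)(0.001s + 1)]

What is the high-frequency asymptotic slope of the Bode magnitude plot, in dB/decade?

-40 dB/decade

Each pole contributes −20 dB/decade at high frequency; each zero contributes +20 dB/decade.
Net: 0 zero(s) − 2 pole(s) → -40 dB/decade.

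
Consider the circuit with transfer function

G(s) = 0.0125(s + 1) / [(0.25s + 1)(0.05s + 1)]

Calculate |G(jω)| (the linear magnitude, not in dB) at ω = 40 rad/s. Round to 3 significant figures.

At ω = 40 rad/s:
zero (1 + j40·1) = 1 + j40 → |·| ≈ 40.012, ∠ ≈ 88.57°
pole (1 + j40·0.25) = 1 + j10 → |·| ≈ 10.05, ∠ ≈ 84.29°
pole (1 + j40·0.05) = 1 + j2 → |·| ≈ 2.2361, ∠ ≈ 63.43°
|G| = 0.0125 · 40.012 / (10.05 · 2.2361) ≈ 0.022256

0.0223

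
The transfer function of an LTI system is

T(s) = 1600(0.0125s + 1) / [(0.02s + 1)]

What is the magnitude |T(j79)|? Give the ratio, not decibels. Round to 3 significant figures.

At ω = 79 rad/s:
zero (1 + j79·0.0125) = 1 + j0.9875 → |·| ≈ 1.4054, ∠ ≈ 44.64°
pole (1 + j79·0.02) = 1 + j1.58 → |·| ≈ 1.8699, ∠ ≈ 57.67°
|T| = 1600 · 1.4054 / (1.8699) ≈ 1202.5

1.20e+03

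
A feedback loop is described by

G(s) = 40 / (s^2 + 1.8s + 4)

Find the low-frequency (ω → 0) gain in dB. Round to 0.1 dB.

20.0 dB

G(0) = 40 / 4 = 10
20 log₁₀(10) ≈ 20.00 dB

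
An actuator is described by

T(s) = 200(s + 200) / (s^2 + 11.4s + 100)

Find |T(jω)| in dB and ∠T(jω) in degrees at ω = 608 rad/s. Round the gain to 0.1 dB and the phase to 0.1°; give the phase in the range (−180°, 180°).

At s = jω = j608:
zero (s+200): 200 + j608 → |·| = √(200²+608²) = √409664 ≈ 640.05, ∠ = arctan(608/200) ≈ 71.79°
quadratic: (j608)² + 11.4·j608 + 100 = -369564 + j6931.2 → |·| ≈ 3.6963e+05, ∠ ≈ 178.93°
|T| = 200 · 640.05 / 3.6963e+05 ≈ 0.34632
Gain = 20 log₁₀(0.34632) ≈ -9.21 dB
∠T = 71.79° − 178.93° = -107.14°

-9.2 dB, -107.1°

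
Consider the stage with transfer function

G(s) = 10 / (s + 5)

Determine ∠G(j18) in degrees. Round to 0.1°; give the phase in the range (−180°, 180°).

-74.5°

At s = jω = j18:
pole (s+5): 5 + j18 → |·| = √(5²+18²) = √349 ≈ 18.682, ∠ = arctan(18/5) ≈ 74.48°
∠G = 0.00° − 74.48° = -74.48°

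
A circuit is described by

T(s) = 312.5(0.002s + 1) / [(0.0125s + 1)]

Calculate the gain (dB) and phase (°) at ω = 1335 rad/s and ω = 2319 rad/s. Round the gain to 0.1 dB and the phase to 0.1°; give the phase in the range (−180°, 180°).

At ω = 1335 rad/s:
zero (1 + j1335·0.002) = 1 + j2.67 → |·| ≈ 2.8511, ∠ ≈ 69.47°
pole (1 + j1335·0.0125) = 1 + j16.6875 → |·| ≈ 16.717, ∠ ≈ 86.57°
|T| = 312.5 · 2.8511 / (16.717) ≈ 53.297
Gain = 20 log₁₀(53.297) ≈ 34.53 dB
∠T = (69.47°) − (86.57°) = -17.10°

At ω = 2319 rad/s:
zero (1 + j2319·0.002) = 1 + j4.638 → |·| ≈ 4.7446, ∠ ≈ 77.83°
pole (1 + j2319·0.0125) = 1 + j28.9875 → |·| ≈ 29.005, ∠ ≈ 88.02°
|T| = 312.5 · 4.7446 / (29.005) ≈ 51.118
Gain = 20 log₁₀(51.118) ≈ 34.17 dB
∠T = (77.83°) − (88.02°) = -10.19°

ω = 1335: 34.5 dB, -17.1°; ω = 2319: 34.2 dB, -10.2°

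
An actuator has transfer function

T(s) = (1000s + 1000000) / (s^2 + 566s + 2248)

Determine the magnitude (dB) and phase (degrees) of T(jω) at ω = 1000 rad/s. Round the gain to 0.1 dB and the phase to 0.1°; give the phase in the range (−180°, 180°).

1.8 dB, -105.4°

Substitute s = j1000:
Numerator: 1000(j1000) + 1000000 = 1000000 + j1000000
Denominator: (j1000)^2 + 566(j1000) + 2248 = -997752 + j566000
|N| = √(1000000² + 1000000²) ≈ 1.4142e+06, ∠N ≈ 45.00°
|D| = √(997752² + 566000²) ≈ 1.1471e+06, ∠D ≈ 150.43°
|T| = 1.4142e+06 / 1.1471e+06 ≈ 1.2328
Gain = 20 log₁₀(1.2328) ≈ 1.82 dB
∠T = 45.00° − 150.43° = -105.43°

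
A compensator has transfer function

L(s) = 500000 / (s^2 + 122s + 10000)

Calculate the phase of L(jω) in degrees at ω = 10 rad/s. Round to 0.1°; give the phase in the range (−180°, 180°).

At s = jω = j10:
quadratic: (j10)² + 122·j10 + 10000 = 9900 + j1220 → |·| ≈ 9974.9, ∠ ≈ 7.03°
∠L = 0.00° − 7.03° = -7.03°

-7.0°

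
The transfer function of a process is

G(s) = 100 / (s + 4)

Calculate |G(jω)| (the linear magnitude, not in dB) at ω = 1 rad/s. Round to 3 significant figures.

24.3

Substitute s = j1:
Numerator: 100 = 100 + j0
Denominator: (j1) + 4 = 4 + j1
|N| = √(100² + 0²) ≈ 100, ∠N ≈ 0.00°
|D| = √(4² + 1²) ≈ 4.1231, ∠D ≈ 14.04°
|G| = 100 / 4.1231 ≈ 24.254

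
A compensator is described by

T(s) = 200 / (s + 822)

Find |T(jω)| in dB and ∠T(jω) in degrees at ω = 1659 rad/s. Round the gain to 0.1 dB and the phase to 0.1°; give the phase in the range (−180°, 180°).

-19.3 dB, -63.6°

Substitute s = j1659:
Numerator: 200 = 200 + j0
Denominator: (j1659) + 822 = 822 + j1659
|N| = √(200² + 0²) ≈ 200, ∠N ≈ 0.00°
|D| = √(822² + 1659²) ≈ 1851.5, ∠D ≈ 63.64°
|T| = 200 / 1851.5 ≈ 0.10802
Gain = 20 log₁₀(0.10802) ≈ -19.33 dB
∠T = 0.00° − 63.64° = -63.64°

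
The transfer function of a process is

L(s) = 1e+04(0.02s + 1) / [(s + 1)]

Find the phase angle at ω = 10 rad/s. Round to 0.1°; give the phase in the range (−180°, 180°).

At ω = 10 rad/s:
zero (1 + j10·0.02) = 1 + j0.2 → |·| ≈ 1.0198, ∠ ≈ 11.31°
pole (1 + j10·1) = 1 + j10 → |·| ≈ 10.05, ∠ ≈ 84.29°
∠L = (11.31°) − (84.29°) = -72.98°

-73.0°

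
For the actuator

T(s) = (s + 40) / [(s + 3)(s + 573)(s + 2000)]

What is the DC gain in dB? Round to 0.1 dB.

-98.7 dB

T(0) = 1·40 / (3·573·2000) ≈ 1.1635e-05
20 log₁₀(1.1635e-05) ≈ -98.68 dB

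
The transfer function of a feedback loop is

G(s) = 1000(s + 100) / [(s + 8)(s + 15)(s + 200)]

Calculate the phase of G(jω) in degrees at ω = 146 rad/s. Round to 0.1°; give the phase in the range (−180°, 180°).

At s = jω = j146:
zero (s+100): 100 + j146 → |·| = √(100²+146²) = √31316 ≈ 176.96, ∠ = arctan(146/100) ≈ 55.59°
pole (s+8): 8 + j146 → |·| = √(8²+146²) = √21380 ≈ 146.22, ∠ = arctan(146/8) ≈ 86.86°
pole (s+15): 15 + j146 → |·| = √(15²+146²) = √21541 ≈ 146.77, ∠ = arctan(146/15) ≈ 84.13°
pole (s+200): 200 + j146 → |·| = √(200²+146²) = √61316 ≈ 247.62, ∠ = arctan(146/200) ≈ 36.13°
∠G = 55.59° − 207.12° = -151.53°

-151.5°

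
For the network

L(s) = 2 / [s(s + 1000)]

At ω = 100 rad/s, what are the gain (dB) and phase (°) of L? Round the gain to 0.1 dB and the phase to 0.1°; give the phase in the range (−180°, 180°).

-94.0 dB, -95.7°

At s = jω = j100:
pole (s+1000): 1000 + j100 → |·| = √(1000²+100²) = √1010000 ≈ 1005, ∠ = arctan(100/1000) ≈ 5.71°
pole at origin: |s| = 100, ∠ = 90.00° (in denominator)
|L| = 2 / 1.005e+05 ≈ 1.99e-05
Gain = 20 log₁₀(1.99e-05) ≈ -94.02 dB
∠L = 0.00° − 95.71° = -95.71°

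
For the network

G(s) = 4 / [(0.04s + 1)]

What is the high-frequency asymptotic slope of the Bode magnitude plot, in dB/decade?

-20 dB/decade

Each pole contributes −20 dB/decade at high frequency; each zero contributes +20 dB/decade.
Net: 0 zero(s) − 1 pole(s) → -20 dB/decade.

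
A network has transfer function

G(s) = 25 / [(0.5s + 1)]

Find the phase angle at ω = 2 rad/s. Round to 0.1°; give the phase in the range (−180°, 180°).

-45.0°

At ω = 2 rad/s:
pole (1 + j2·0.5) = 1 + j1 → |·| ≈ 1.4142, ∠ ≈ 45.00°
∠G = (0°) − (45.00°) = -45.00°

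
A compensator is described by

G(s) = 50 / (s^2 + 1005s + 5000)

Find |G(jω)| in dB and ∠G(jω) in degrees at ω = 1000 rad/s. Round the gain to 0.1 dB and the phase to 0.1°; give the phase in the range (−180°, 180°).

-89.0 dB, -134.7°

Substitute s = j1000:
Numerator: 50 = 50 + j0
Denominator: (j1000)^2 + 1005(j1000) + 5000 = -995000 + j1005000
|N| = √(50² + 0²) ≈ 50, ∠N ≈ 0.00°
|D| = √(995000² + 1005000²) ≈ 1.4142e+06, ∠D ≈ 134.71°
|G| = 50 / 1.4142e+06 ≈ 3.5356e-05
Gain = 20 log₁₀(3.5356e-05) ≈ -89.03 dB
∠G = 0.00° − 134.71° = -134.71°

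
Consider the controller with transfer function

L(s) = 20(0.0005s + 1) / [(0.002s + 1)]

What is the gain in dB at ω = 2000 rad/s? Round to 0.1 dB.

At ω = 2000 rad/s:
zero (1 + j2000·0.0005) = 1 + j1 → |·| ≈ 1.4142, ∠ ≈ 45.00°
pole (1 + j2000·0.002) = 1 + j4 → |·| ≈ 4.1231, ∠ ≈ 75.96°
|L| = 20 · 1.4142 / (4.1231) ≈ 6.8599
Gain = 20 log₁₀(6.8599) ≈ 16.73 dB

16.7 dB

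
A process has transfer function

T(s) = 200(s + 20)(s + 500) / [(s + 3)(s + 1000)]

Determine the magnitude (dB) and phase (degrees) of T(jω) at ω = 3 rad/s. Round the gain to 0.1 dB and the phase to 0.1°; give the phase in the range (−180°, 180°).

At s = jω = j3:
zero (s+20): 20 + j3 → |·| = √(20²+3²) = √409 ≈ 20.224, ∠ = arctan(3/20) ≈ 8.53°
zero (s+500): 500 + j3 → |·| = √(500²+3²) = √250009 ≈ 500.01, ∠ = arctan(3/500) ≈ 0.34°
pole (s+3): 3 + j3 → |·| = √(3²+3²) = √18 ≈ 4.2426, ∠ = arctan(3/3) ≈ 45.00°
pole (s+1000): 1000 + j3 → |·| = √(1000²+3²) = √1000009 ≈ 1000, ∠ = arctan(3/1000) ≈ 0.17°
|T| = 200 · 10112 / 4242.6 ≈ 476.69
Gain = 20 log₁₀(476.69) ≈ 53.56 dB
∠T = 8.87° − 45.17° = -36.30°

53.6 dB, -36.3°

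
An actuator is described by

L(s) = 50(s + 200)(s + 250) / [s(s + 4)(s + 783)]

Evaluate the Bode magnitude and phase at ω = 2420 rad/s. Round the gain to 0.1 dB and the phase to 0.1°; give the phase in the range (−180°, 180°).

At s = jω = j2420:
zero (s+200): 200 + j2420 → |·| = √(200²+2420²) = √5896400 ≈ 2428.3, ∠ = arctan(2420/200) ≈ 85.28°
zero (s+250): 250 + j2420 → |·| = √(250²+2420²) = √5918900 ≈ 2432.9, ∠ = arctan(2420/250) ≈ 84.10°
pole (s+4): 4 + j2420 → |·| = √(4²+2420²) = √5856416 ≈ 2420, ∠ = arctan(2420/4) ≈ 89.91°
pole (s+783): 783 + j2420 → |·| = √(783²+2420²) = √6469489 ≈ 2543.5, ∠ = arctan(2420/783) ≈ 72.07°
pole at origin: |s| = 2420, ∠ = 90.00° (in denominator)
|L| = 50 · 5.9078e+06 / 1.4896e+10 ≈ 0.01983
Gain = 20 log₁₀(0.01983) ≈ -34.05 dB
∠L = 169.38° − 251.98° = -82.60°

-34.1 dB, -82.6°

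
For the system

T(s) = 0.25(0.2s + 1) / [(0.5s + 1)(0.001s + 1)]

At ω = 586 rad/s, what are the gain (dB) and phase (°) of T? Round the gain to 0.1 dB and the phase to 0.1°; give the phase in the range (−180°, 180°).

-21.3 dB, -30.7°

At ω = 586 rad/s:
zero (1 + j586·0.2) = 1 + j117.2 → |·| ≈ 117.2, ∠ ≈ 89.51°
pole (1 + j586·0.5) = 1 + j293 → |·| ≈ 293, ∠ ≈ 89.80°
pole (1 + j586·0.001) = 1 + j0.586 → |·| ≈ 1.159, ∠ ≈ 30.37°
|T| = 0.25 · 117.2 / (293 · 1.159) ≈ 0.086281
Gain = 20 log₁₀(0.086281) ≈ -21.28 dB
∠T = (89.51°) − (89.80° + 30.37°) = -30.66°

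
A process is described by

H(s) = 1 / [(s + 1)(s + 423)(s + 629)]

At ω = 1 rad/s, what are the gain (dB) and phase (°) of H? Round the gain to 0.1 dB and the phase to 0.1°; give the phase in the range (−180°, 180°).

-111.5 dB, -45.2°

At s = jω = j1:
pole (s+1): 1 + j1 → |·| = √(1²+1²) = √2 ≈ 1.4142, ∠ = arctan(1/1) ≈ 45.00°
pole (s+423): 423 + j1 → |·| = √(423²+1²) = √178930 ≈ 423, ∠ = arctan(1/423) ≈ 0.14°
pole (s+629): 629 + j1 → |·| = √(629²+1²) = √395642 ≈ 629, ∠ = arctan(1/629) ≈ 0.09°
|H| = 1 / 3.7627e+05 ≈ 2.6577e-06
Gain = 20 log₁₀(2.6577e-06) ≈ -111.51 dB
∠H = 0.00° − 45.23° = -45.23°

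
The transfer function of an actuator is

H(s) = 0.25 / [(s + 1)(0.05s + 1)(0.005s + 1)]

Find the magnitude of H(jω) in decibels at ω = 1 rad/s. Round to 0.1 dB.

-15.1 dB

At ω = 1 rad/s:
pole (1 + j1·1) = 1 + j1 → |·| ≈ 1.4142, ∠ ≈ 45.00°
pole (1 + j1·0.05) = 1 + j0.05 → |·| ≈ 1.0012, ∠ ≈ 2.86°
pole (1 + j1·0.005) = 1 + j0.005 → |·| ≈ 1, ∠ ≈ 0.29°
|H| = 0.25 · 1 / (1.4142 · 1.0012 · 1) ≈ 0.17657
Gain = 20 log₁₀(0.17657) ≈ -15.06 dB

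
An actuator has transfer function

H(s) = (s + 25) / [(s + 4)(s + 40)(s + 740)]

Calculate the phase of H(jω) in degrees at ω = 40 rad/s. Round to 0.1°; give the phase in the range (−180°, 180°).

-74.4°

At s = jω = j40:
zero (s+25): 25 + j40 → |·| = √(25²+40²) = √2225 ≈ 47.17, ∠ = arctan(40/25) ≈ 57.99°
pole (s+4): 4 + j40 → |·| = √(4²+40²) = √1616 ≈ 40.2, ∠ = arctan(40/4) ≈ 84.29°
pole (s+40): 40 + j40 → |·| = √(40²+40²) = √3200 ≈ 56.569, ∠ = arctan(40/40) ≈ 45.00°
pole (s+740): 740 + j40 → |·| = √(740²+40²) = √549200 ≈ 741.08, ∠ = arctan(40/740) ≈ 3.09°
∠H = 57.99° − 132.38° = -74.39°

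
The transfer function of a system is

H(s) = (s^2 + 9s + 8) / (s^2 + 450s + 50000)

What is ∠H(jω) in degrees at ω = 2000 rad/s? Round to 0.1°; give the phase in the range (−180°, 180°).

Substitute s = j2000:
Numerator: (j2000)^2 + 9(j2000) + 8 = -3999992 + j18000
Denominator: (j2000)^2 + 450(j2000) + 50000 = -3950000 + j900000
|N| = √(3999992² + 18000²) ≈ 4e+06, ∠N ≈ 179.74°
|D| = √(3950000² + 900000²) ≈ 4.0512e+06, ∠D ≈ 167.16°
∠H = 179.74° − 167.16° = 12.58°

12.6°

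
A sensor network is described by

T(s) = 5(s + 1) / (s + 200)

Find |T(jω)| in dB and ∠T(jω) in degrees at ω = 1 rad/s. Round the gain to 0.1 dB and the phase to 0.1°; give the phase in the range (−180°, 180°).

At s = jω = j1:
zero (s+1): 1 + j1 → |·| = √(1²+1²) = √2 ≈ 1.4142, ∠ = arctan(1/1) ≈ 45.00°
pole (s+200): 200 + j1 → |·| = √(200²+1²) = √40001 ≈ 200, ∠ = arctan(1/200) ≈ 0.29°
|T| = 5 · 1.4142 / 200 ≈ 0.035355
Gain = 20 log₁₀(0.035355) ≈ -29.03 dB
∠T = 45.00° − 0.29° = 44.71°

-29.0 dB, 44.7°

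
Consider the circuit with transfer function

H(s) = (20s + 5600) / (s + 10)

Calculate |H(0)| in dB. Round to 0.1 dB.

H(0) = 5600 / 10 = 560
20 log₁₀(560) ≈ 54.96 dB

55.0 dB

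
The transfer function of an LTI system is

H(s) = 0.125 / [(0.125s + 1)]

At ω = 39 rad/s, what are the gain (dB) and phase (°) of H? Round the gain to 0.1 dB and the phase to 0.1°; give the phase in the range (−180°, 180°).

At ω = 39 rad/s:
pole (1 + j39·0.125) = 1 + j4.875 → |·| ≈ 4.9765, ∠ ≈ 78.41°
|H| = 0.125 · 1 / (4.9765) ≈ 0.025118
Gain = 20 log₁₀(0.025118) ≈ -32.00 dB
∠H = (0°) − (78.41°) = -78.41°

-32.0 dB, -78.4°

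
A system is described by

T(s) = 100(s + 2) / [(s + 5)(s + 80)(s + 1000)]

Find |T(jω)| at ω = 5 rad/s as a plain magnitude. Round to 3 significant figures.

0.000950

At s = jω = j5:
zero (s+2): 2 + j5 → |·| = √(2²+5²) = √29 ≈ 5.3852, ∠ = arctan(5/2) ≈ 68.20°
pole (s+5): 5 + j5 → |·| = √(5²+5²) = √50 ≈ 7.0711, ∠ = arctan(5/5) ≈ 45.00°
pole (s+80): 80 + j5 → |·| = √(80²+5²) = √6425 ≈ 80.156, ∠ = arctan(5/80) ≈ 3.58°
pole (s+1000): 1000 + j5 → |·| = √(1000²+5²) = √1000025 ≈ 1000, ∠ = arctan(5/1000) ≈ 0.29°
|T| = 100 · 5.3852 / 5.6679e+05 ≈ 0.00095012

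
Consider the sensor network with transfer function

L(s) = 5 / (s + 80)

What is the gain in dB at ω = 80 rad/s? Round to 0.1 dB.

Substitute s = j80:
Numerator: 5 = 5 + j0
Denominator: (j80) + 80 = 80 + j80
|N| = √(5² + 0²) ≈ 5, ∠N ≈ 0.00°
|D| = √(80² + 80²) ≈ 113.14, ∠D ≈ 45.00°
|L| = 5 / 113.14 ≈ 0.044193
Gain = 20 log₁₀(0.044193) ≈ -27.09 dB

-27.1 dB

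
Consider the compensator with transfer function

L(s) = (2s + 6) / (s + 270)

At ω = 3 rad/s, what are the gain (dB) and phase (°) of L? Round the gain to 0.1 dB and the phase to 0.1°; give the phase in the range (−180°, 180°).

Substitute s = j3:
Numerator: 2(j3) + 6 = 6 + j6
Denominator: (j3) + 270 = 270 + j3
|N| = √(6² + 6²) ≈ 8.4853, ∠N ≈ 45.00°
|D| = √(270² + 3²) ≈ 270.02, ∠D ≈ 0.64°
|L| = 8.4853 / 270.02 ≈ 0.031425
Gain = 20 log₁₀(0.031425) ≈ -30.05 dB
∠L = 45.00° − 0.64° = 44.36°

-30.1 dB, 44.4°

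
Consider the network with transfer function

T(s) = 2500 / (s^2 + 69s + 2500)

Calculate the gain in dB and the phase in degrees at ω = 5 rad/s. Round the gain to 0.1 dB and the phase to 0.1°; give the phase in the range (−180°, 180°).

0.0 dB, -7.9°

At s = jω = j5:
quadratic: (j5)² + 69·j5 + 2500 = 2475 + j345 → |·| ≈ 2498.9, ∠ ≈ 7.94°
|T| = 2500 / 2498.9 ≈ 1.0004
Gain = 20 log₁₀(1.0004) ≈ 0.00 dB
∠T = 0.00° − 7.94° = -7.94°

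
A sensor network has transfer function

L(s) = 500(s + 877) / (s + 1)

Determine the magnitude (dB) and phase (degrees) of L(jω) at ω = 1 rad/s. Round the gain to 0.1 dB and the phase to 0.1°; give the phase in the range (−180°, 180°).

109.8 dB, -44.9°

At s = jω = j1:
zero (s+877): 877 + j1 → |·| = √(877²+1²) = √769130 ≈ 877, ∠ = arctan(1/877) ≈ 0.07°
pole (s+1): 1 + j1 → |·| = √(1²+1²) = √2 ≈ 1.4142, ∠ = arctan(1/1) ≈ 45.00°
|L| = 500 · 877 / 1.4142 ≈ 3.1007e+05
Gain = 20 log₁₀(3.1007e+05) ≈ 109.83 dB
∠L = 0.07° − 45.00° = -44.93°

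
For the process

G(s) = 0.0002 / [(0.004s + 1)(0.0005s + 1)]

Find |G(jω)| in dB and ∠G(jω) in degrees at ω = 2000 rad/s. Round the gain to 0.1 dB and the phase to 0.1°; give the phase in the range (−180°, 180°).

-95.1 dB, -127.9°

At ω = 2000 rad/s:
pole (1 + j2000·0.004) = 1 + j8 → |·| ≈ 8.0623, ∠ ≈ 82.87°
pole (1 + j2000·0.0005) = 1 + j1 → |·| ≈ 1.4142, ∠ ≈ 45.00°
|G| = 0.0002 · 1 / (8.0623 · 1.4142) ≈ 1.7541e-05
Gain = 20 log₁₀(1.7541e-05) ≈ -95.12 dB
∠G = (0°) − (82.87° + 45.00°) = -127.87°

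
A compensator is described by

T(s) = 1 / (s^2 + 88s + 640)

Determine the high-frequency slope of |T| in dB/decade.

Each pole contributes −20 dB/decade at high frequency; each zero contributes +20 dB/decade.
Net: 0 zero(s) − 2 pole(s) → -40 dB/decade.

-40 dB/decade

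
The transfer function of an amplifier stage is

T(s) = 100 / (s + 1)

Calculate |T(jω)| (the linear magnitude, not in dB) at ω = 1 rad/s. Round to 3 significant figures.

Substitute s = j1:
Numerator: 100 = 100 + j0
Denominator: (j1) + 1 = 1 + j1
|N| = √(100² + 0²) ≈ 100, ∠N ≈ 0.00°
|D| = √(1² + 1²) ≈ 1.4142, ∠D ≈ 45.00°
|T| = 100 / 1.4142 ≈ 70.711

70.7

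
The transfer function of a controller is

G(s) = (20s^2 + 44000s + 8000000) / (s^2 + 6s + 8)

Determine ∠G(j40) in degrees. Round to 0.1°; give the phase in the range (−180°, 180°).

Substitute s = j40:
Numerator: 20(j40)^2 + 44000(j40) + 8000000 = 7968000 + j1760000
Denominator: (j40)^2 + 6(j40) + 8 = -1592 + j240
|N| = √(7968000² + 1760000²) ≈ 8.1601e+06, ∠N ≈ 12.46°
|D| = √(1592² + 240²) ≈ 1610, ∠D ≈ 171.43°
∠G = 12.46° − 171.43° = -158.97°

-159.0°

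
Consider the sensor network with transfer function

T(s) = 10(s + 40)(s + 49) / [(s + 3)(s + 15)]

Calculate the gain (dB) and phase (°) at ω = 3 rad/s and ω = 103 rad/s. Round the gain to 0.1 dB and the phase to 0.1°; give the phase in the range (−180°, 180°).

ω = 3: 49.6 dB, -48.5°; ω = 103: 21.4 dB, -36.7°

At s = jω = j3:
zero (s+40): 40 + j3 → |·| = √(40²+3²) = √1609 ≈ 40.112, ∠ = arctan(3/40) ≈ 4.29°
zero (s+49): 49 + j3 → |·| = √(49²+3²) = √2410 ≈ 49.092, ∠ = arctan(3/49) ≈ 3.50°
pole (s+3): 3 + j3 → |·| = √(3²+3²) = √18 ≈ 4.2426, ∠ = arctan(3/3) ≈ 45.00°
pole (s+15): 15 + j3 → |·| = √(15²+3²) = √234 ≈ 15.297, ∠ = arctan(3/15) ≈ 11.31°
|T| = 10 · 1969.2 / 64.899 ≈ 303.43
Gain = 20 log₁₀(303.43) ≈ 49.64 dB
∠T = 7.79° − 56.31° = -48.52°

At s = jω = j103:
zero (s+40): 40 + j103 → |·| = √(40²+103²) = √12209 ≈ 110.49, ∠ = arctan(103/40) ≈ 68.78°
zero (s+49): 49 + j103 → |·| = √(49²+103²) = √13010 ≈ 114.06, ∠ = arctan(103/49) ≈ 64.56°
pole (s+3): 3 + j103 → |·| = √(3²+103²) = √10618 ≈ 103.04, ∠ = arctan(103/3) ≈ 88.33°
pole (s+15): 15 + j103 → |·| = √(15²+103²) = √10834 ≈ 104.09, ∠ = arctan(103/15) ≈ 81.71°
|T| = 10 · 12602 / 10725 ≈ 11.75
Gain = 20 log₁₀(11.75) ≈ 21.40 dB
∠T = 133.34° − 170.04° = -36.70°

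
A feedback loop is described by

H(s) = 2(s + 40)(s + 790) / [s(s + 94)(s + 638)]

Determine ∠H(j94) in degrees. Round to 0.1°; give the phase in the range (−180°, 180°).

At s = jω = j94:
zero (s+40): 40 + j94 → |·| = √(40²+94²) = √10436 ≈ 102.16, ∠ = arctan(94/40) ≈ 66.95°
zero (s+790): 790 + j94 → |·| = √(790²+94²) = √632936 ≈ 795.57, ∠ = arctan(94/790) ≈ 6.79°
pole (s+94): 94 + j94 → |·| = √(94²+94²) = √17672 ≈ 132.94, ∠ = arctan(94/94) ≈ 45.00°
pole (s+638): 638 + j94 → |·| = √(638²+94²) = √415880 ≈ 644.89, ∠ = arctan(94/638) ≈ 8.38°
pole at origin: |s| = 94, ∠ = 90.00° (in denominator)
∠H = 73.74° − 143.38° = -69.64°

-69.6°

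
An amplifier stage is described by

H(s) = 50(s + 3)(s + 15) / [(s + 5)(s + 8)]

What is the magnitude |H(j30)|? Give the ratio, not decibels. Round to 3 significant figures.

At s = jω = j30:
zero (s+3): 3 + j30 → |·| = √(3²+30²) = √909 ≈ 30.15, ∠ = arctan(30/3) ≈ 84.29°
zero (s+15): 15 + j30 → |·| = √(15²+30²) = √1125 ≈ 33.541, ∠ = arctan(30/15) ≈ 63.43°
pole (s+5): 5 + j30 → |·| = √(5²+30²) = √925 ≈ 30.414, ∠ = arctan(30/5) ≈ 80.54°
pole (s+8): 8 + j30 → |·| = √(8²+30²) = √964 ≈ 31.048, ∠ = arctan(30/8) ≈ 75.07°
|H| = 50 · 1011.3 / 944.29 ≈ 53.548

53.5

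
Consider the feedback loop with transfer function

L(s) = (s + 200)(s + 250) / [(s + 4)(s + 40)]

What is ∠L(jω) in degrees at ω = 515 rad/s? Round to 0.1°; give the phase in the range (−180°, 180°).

-42.2°

At s = jω = j515:
zero (s+200): 200 + j515 → |·| = √(200²+515²) = √305225 ≈ 552.47, ∠ = arctan(515/200) ≈ 68.78°
zero (s+250): 250 + j515 → |·| = √(250²+515²) = √327725 ≈ 572.47, ∠ = arctan(515/250) ≈ 64.11°
pole (s+4): 4 + j515 → |·| = √(4²+515²) = √265241 ≈ 515.02, ∠ = arctan(515/4) ≈ 89.55°
pole (s+40): 40 + j515 → |·| = √(40²+515²) = √266825 ≈ 516.55, ∠ = arctan(515/40) ≈ 85.56°
∠L = 132.89° − 175.11° = -42.22°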